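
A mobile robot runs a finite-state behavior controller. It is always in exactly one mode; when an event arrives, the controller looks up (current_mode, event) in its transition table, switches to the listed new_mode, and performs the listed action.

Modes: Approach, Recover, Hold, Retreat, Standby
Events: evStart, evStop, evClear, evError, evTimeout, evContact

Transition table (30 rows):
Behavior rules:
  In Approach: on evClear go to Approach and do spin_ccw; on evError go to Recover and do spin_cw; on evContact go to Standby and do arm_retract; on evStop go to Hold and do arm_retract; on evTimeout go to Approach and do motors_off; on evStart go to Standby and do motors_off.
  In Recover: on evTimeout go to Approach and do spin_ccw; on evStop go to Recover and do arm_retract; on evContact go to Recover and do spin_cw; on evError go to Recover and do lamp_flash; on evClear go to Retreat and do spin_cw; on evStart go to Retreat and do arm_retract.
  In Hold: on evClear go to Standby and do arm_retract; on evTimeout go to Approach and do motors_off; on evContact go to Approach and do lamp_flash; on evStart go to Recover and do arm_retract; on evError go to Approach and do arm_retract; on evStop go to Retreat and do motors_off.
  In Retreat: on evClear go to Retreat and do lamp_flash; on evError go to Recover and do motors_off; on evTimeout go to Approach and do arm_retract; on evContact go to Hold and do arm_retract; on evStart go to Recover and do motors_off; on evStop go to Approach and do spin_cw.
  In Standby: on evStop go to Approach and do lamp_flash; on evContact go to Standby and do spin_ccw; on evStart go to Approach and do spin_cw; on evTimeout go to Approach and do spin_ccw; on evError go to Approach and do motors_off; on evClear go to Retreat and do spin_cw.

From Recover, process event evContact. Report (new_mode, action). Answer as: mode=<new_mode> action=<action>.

current mode = Recover; filter table to that mode:
  (Recover, evTimeout) → (Approach, spin_ccw)
  (Recover, evStop) → (Recover, arm_retract)
  (Recover, evContact) → (Recover, spin_cw)  ← event matches
  (Recover, evError) → (Recover, lamp_flash)
  (Recover, evClear) → (Retreat, spin_cw)
  (Recover, evStart) → (Retreat, arm_retract)
event = evContact selects (Recover, spin_cw)

mode=Recover action=spin_cw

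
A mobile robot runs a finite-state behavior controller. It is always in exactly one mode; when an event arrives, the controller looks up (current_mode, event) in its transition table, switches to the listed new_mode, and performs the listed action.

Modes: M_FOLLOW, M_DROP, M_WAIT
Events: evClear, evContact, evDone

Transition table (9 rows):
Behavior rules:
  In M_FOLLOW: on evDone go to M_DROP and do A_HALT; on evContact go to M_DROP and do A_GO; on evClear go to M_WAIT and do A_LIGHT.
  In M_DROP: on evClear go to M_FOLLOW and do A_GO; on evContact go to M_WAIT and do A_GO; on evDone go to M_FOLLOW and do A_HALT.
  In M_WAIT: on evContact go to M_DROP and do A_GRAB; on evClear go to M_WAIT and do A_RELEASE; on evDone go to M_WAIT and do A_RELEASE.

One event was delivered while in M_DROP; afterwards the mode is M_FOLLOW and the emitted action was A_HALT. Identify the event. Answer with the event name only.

try evClear: (M_DROP, evClear) → (M_FOLLOW, A_GO)
try evContact: (M_DROP, evContact) → (M_WAIT, A_GO)
try evDone: (M_DROP, evDone) → (M_FOLLOW, A_HALT)  ← matches

evDone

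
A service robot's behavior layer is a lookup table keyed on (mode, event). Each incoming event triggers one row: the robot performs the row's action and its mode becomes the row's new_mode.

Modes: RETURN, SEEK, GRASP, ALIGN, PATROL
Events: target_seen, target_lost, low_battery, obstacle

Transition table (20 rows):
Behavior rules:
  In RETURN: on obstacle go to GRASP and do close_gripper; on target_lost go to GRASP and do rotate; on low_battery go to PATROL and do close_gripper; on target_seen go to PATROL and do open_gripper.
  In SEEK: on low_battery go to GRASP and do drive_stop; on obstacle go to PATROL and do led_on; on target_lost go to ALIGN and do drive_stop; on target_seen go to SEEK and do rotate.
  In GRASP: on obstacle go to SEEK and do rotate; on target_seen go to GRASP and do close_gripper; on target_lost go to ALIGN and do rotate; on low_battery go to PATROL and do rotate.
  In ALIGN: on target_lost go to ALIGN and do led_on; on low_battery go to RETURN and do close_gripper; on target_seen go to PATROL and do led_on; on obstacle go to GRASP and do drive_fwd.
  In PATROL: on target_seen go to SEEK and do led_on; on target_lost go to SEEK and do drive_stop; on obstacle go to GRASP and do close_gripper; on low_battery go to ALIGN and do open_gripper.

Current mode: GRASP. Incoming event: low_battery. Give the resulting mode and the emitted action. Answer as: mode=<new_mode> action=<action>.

mode=PATROL action=rotate

current mode = GRASP; filter table to that mode:
  (GRASP, obstacle) → (SEEK, rotate)
  (GRASP, target_seen) → (GRASP, close_gripper)
  (GRASP, target_lost) → (ALIGN, rotate)
  (GRASP, low_battery) → (PATROL, rotate)  ← event matches
event = low_battery selects (PATROL, rotate)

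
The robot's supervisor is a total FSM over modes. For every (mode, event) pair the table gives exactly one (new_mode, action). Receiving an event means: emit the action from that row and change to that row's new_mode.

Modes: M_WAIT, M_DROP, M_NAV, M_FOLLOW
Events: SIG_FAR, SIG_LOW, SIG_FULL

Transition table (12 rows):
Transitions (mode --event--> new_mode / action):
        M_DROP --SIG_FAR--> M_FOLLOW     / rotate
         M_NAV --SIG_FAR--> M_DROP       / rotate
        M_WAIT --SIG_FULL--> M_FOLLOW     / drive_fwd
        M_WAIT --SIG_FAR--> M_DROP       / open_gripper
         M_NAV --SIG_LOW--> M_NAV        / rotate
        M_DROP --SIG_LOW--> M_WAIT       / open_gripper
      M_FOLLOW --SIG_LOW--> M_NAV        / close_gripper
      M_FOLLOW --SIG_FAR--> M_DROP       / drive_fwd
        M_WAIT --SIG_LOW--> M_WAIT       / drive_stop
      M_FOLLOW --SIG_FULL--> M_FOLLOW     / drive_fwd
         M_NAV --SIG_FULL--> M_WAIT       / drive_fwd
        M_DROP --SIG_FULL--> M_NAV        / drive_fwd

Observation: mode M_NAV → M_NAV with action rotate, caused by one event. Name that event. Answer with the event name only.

try SIG_FAR: (M_NAV, SIG_FAR) → (M_DROP, rotate)
try SIG_LOW: (M_NAV, SIG_LOW) → (M_NAV, rotate)  ← matches
try SIG_FULL: (M_NAV, SIG_FULL) → (M_WAIT, drive_fwd)

SIG_LOW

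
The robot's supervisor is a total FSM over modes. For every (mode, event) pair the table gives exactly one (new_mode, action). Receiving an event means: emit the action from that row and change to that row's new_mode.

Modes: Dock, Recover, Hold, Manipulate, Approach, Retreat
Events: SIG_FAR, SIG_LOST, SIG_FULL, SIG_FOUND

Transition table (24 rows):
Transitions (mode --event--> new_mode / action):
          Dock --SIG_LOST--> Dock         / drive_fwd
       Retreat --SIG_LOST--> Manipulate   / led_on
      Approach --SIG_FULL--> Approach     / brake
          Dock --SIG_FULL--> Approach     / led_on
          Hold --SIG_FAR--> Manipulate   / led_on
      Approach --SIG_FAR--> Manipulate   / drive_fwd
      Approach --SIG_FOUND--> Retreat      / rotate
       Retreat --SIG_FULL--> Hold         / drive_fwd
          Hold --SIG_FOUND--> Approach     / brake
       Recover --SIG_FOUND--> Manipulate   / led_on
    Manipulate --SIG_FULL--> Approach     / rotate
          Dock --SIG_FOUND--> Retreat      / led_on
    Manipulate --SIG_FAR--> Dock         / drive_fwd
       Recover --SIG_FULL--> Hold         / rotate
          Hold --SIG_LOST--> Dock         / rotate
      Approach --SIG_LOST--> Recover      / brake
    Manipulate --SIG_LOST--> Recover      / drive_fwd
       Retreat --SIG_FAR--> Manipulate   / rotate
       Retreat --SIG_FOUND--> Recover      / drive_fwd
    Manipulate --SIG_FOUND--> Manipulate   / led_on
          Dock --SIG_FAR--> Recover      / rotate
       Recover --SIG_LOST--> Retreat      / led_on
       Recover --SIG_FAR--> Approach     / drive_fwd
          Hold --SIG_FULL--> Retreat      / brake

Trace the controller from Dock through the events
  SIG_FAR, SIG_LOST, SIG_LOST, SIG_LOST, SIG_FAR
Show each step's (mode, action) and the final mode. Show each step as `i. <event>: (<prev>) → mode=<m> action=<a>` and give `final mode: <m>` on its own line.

final mode: Approach

1. SIG_FAR: (Dock) → mode=Recover action=rotate
2. SIG_LOST: (Recover) → mode=Retreat action=led_on
3. SIG_LOST: (Retreat) → mode=Manipulate action=led_on
4. SIG_LOST: (Manipulate) → mode=Recover action=drive_fwd
5. SIG_FAR: (Recover) → mode=Approach action=drive_fwd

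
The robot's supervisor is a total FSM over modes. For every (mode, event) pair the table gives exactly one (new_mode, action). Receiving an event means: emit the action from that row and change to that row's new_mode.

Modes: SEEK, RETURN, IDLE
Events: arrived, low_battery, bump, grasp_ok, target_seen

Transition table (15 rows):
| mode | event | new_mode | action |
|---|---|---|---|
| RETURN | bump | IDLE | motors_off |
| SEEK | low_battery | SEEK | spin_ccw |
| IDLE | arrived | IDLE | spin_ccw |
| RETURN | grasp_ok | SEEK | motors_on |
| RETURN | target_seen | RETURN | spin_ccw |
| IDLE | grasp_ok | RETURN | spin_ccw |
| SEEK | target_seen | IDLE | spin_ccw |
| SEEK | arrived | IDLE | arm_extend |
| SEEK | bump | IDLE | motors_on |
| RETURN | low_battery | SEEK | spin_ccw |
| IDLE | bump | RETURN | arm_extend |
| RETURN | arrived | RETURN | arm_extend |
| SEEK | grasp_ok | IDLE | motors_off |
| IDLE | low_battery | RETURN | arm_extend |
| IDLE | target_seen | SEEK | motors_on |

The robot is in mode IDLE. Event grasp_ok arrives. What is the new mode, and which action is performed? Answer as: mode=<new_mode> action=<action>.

mode=RETURN action=spin_ccw

current mode = IDLE; filter table to that mode:
  (IDLE, arrived) → (IDLE, spin_ccw)
  (IDLE, grasp_ok) → (RETURN, spin_ccw)  ← event matches
  (IDLE, bump) → (RETURN, arm_extend)
  (IDLE, low_battery) → (RETURN, arm_extend)
  (IDLE, target_seen) → (SEEK, motors_on)
event = grasp_ok selects (RETURN, spin_ccw)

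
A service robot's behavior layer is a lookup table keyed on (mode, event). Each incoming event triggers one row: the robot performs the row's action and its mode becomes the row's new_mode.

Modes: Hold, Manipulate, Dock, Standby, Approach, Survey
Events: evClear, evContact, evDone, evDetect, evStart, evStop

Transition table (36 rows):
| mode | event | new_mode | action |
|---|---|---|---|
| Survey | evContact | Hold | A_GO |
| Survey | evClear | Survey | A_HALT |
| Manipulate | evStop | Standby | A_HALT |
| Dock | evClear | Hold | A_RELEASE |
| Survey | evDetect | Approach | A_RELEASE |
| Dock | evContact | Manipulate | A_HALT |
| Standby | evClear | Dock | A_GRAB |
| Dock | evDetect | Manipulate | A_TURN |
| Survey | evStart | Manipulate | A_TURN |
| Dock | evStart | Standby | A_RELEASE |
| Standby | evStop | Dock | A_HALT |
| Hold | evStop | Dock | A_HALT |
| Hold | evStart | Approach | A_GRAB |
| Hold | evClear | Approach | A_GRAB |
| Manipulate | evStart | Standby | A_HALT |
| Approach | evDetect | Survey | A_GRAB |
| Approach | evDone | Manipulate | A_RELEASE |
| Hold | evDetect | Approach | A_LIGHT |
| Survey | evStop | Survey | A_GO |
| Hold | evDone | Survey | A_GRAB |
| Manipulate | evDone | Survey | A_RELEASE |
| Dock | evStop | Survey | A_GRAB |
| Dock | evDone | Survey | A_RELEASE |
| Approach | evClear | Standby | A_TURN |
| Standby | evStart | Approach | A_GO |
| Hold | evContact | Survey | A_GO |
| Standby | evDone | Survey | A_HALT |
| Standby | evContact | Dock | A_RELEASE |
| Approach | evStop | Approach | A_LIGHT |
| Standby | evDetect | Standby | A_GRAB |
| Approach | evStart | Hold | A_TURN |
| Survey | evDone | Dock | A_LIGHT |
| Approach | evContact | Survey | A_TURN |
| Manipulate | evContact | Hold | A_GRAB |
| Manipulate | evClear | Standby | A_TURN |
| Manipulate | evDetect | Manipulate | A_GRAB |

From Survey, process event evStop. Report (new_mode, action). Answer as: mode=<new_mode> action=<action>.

mode=Survey action=A_GO

current mode = Survey; filter table to that mode:
  (Survey, evContact) → (Hold, A_GO)
  (Survey, evClear) → (Survey, A_HALT)
  (Survey, evDetect) → (Approach, A_RELEASE)
  (Survey, evStart) → (Manipulate, A_TURN)
  (Survey, evStop) → (Survey, A_GO)  ← event matches
  (Survey, evDone) → (Dock, A_LIGHT)
event = evStop selects (Survey, A_GO)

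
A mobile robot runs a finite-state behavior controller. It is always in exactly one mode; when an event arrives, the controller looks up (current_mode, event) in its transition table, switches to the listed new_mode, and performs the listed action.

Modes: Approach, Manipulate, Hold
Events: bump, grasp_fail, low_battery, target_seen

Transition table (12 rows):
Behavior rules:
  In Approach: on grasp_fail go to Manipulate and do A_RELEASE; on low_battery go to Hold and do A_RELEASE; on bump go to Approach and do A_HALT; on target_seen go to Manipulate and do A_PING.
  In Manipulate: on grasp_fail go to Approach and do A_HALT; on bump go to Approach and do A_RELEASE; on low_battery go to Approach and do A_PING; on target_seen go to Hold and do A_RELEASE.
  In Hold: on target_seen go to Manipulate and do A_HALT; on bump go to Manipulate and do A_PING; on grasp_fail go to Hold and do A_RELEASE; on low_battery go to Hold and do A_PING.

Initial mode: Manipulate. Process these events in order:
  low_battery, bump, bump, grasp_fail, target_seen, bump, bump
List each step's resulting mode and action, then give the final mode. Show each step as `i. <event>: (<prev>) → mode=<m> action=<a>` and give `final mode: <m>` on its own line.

final mode: Approach

1. low_battery: (Manipulate) → mode=Approach action=A_PING
2. bump: (Approach) → mode=Approach action=A_HALT
3. bump: (Approach) → mode=Approach action=A_HALT
4. grasp_fail: (Approach) → mode=Manipulate action=A_RELEASE
5. target_seen: (Manipulate) → mode=Hold action=A_RELEASE
6. bump: (Hold) → mode=Manipulate action=A_PING
7. bump: (Manipulate) → mode=Approach action=A_RELEASE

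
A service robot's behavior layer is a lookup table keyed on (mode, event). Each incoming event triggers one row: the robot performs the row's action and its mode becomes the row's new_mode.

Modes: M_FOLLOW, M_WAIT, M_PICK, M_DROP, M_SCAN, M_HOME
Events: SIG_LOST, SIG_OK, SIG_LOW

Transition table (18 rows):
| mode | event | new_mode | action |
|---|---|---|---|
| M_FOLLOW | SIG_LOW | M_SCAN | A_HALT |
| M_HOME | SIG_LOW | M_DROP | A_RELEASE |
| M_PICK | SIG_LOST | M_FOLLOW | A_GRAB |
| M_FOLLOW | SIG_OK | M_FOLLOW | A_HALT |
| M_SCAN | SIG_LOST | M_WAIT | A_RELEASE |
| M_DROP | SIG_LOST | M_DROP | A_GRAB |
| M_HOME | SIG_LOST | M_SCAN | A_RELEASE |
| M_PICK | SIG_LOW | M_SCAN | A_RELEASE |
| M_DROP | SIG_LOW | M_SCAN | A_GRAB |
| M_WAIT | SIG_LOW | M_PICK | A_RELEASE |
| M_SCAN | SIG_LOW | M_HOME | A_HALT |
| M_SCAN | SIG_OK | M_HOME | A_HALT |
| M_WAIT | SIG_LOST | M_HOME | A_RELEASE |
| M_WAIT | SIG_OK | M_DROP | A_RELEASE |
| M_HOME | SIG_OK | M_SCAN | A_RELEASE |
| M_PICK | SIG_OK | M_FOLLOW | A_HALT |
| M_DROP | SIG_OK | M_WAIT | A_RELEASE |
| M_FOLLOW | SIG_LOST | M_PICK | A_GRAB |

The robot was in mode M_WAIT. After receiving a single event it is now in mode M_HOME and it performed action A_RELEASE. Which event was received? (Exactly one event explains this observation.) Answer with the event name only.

try SIG_LOST: (M_WAIT, SIG_LOST) → (M_HOME, A_RELEASE)  ← matches
try SIG_OK: (M_WAIT, SIG_OK) → (M_DROP, A_RELEASE)
try SIG_LOW: (M_WAIT, SIG_LOW) → (M_PICK, A_RELEASE)

SIG_LOST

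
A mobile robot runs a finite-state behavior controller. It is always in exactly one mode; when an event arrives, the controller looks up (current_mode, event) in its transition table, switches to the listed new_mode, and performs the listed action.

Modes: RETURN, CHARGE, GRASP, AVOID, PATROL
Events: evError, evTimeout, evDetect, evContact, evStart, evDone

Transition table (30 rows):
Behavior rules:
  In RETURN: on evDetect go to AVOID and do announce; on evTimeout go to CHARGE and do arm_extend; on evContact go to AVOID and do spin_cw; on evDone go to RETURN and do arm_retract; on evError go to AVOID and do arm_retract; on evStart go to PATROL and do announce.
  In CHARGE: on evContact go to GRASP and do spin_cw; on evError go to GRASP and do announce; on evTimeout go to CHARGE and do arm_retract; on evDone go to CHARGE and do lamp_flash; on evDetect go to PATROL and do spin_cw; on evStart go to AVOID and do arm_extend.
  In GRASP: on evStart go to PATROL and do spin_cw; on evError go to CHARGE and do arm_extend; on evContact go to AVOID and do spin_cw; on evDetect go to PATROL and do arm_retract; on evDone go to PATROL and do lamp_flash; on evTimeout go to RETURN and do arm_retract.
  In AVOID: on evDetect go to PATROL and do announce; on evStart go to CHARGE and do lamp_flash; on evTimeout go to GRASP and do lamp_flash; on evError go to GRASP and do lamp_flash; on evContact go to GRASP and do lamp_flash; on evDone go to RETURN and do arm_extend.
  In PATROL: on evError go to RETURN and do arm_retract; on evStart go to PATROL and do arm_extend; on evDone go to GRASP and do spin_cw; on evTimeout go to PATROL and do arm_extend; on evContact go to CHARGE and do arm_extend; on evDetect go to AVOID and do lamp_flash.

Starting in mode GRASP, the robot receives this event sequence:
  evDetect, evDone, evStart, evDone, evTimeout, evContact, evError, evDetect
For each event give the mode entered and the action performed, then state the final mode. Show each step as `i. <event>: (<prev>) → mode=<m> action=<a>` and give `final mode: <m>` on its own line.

1. evDetect: (GRASP) → mode=PATROL action=arm_retract
2. evDone: (PATROL) → mode=GRASP action=spin_cw
3. evStart: (GRASP) → mode=PATROL action=spin_cw
4. evDone: (PATROL) → mode=GRASP action=spin_cw
5. evTimeout: (GRASP) → mode=RETURN action=arm_retract
6. evContact: (RETURN) → mode=AVOID action=spin_cw
7. evError: (AVOID) → mode=GRASP action=lamp_flash
8. evDetect: (GRASP) → mode=PATROL action=arm_retract

final mode: PATROL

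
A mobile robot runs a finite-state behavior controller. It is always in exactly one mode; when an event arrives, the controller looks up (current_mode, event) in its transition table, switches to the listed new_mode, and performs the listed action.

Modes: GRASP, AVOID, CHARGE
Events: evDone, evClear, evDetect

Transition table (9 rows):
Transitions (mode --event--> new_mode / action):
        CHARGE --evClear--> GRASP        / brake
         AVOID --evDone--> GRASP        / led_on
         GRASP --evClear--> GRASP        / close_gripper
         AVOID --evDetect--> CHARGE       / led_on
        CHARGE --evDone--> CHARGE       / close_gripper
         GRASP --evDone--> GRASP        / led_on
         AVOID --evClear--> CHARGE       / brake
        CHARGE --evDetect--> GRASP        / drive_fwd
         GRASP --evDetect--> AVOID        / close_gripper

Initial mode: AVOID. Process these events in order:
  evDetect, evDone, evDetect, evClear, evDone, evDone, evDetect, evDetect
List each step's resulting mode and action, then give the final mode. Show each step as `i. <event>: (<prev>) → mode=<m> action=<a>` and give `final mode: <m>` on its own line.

final mode: CHARGE

1. evDetect: (AVOID) → mode=CHARGE action=led_on
2. evDone: (CHARGE) → mode=CHARGE action=close_gripper
3. evDetect: (CHARGE) → mode=GRASP action=drive_fwd
4. evClear: (GRASP) → mode=GRASP action=close_gripper
5. evDone: (GRASP) → mode=GRASP action=led_on
6. evDone: (GRASP) → mode=GRASP action=led_on
7. evDetect: (GRASP) → mode=AVOID action=close_gripper
8. evDetect: (AVOID) → mode=CHARGE action=led_on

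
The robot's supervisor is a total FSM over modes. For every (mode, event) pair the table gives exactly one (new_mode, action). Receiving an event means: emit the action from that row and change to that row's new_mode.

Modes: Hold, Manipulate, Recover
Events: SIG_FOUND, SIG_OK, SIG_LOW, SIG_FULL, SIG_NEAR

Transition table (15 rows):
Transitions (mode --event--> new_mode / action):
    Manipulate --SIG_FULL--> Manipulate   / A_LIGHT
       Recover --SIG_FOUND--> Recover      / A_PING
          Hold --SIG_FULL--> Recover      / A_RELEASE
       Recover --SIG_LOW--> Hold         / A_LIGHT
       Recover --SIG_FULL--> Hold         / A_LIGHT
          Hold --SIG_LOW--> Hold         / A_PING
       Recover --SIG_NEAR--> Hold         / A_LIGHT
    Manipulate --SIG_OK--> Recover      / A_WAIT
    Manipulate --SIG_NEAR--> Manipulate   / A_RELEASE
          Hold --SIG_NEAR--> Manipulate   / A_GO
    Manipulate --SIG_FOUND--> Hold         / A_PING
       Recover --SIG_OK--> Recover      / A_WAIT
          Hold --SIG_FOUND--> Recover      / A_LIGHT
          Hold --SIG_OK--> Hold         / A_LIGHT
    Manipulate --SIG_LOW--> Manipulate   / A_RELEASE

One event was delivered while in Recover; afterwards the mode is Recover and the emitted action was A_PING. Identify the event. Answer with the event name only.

SIG_FOUND

try SIG_FOUND: (Recover, SIG_FOUND) → (Recover, A_PING)  ← matches
try SIG_OK: (Recover, SIG_OK) → (Recover, A_WAIT)
try SIG_LOW: (Recover, SIG_LOW) → (Hold, A_LIGHT)
try SIG_FULL: (Recover, SIG_FULL) → (Hold, A_LIGHT)
try SIG_NEAR: (Recover, SIG_NEAR) → (Hold, A_LIGHT)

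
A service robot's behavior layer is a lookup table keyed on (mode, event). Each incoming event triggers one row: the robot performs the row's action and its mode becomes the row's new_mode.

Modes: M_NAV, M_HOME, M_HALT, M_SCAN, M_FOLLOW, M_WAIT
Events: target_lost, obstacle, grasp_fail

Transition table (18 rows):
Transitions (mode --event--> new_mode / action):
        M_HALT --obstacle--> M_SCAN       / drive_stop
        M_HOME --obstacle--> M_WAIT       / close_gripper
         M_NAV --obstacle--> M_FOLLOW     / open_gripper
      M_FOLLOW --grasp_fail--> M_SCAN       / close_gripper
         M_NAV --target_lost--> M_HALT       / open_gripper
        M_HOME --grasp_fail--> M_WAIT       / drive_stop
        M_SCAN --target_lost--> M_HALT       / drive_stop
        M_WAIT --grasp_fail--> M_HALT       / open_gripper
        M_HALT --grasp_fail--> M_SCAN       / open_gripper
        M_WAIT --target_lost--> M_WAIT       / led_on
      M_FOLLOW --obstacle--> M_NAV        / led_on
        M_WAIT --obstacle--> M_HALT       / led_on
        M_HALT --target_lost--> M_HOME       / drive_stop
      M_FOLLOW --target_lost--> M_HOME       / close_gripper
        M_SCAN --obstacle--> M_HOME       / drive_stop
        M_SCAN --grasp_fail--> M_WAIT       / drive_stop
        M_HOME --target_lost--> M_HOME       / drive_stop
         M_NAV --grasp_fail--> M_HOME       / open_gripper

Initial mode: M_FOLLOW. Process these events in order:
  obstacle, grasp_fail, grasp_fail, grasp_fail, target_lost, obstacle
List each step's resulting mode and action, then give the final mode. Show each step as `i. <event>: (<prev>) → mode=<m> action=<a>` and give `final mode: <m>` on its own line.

1. obstacle: (M_FOLLOW) → mode=M_NAV action=led_on
2. grasp_fail: (M_NAV) → mode=M_HOME action=open_gripper
3. grasp_fail: (M_HOME) → mode=M_WAIT action=drive_stop
4. grasp_fail: (M_WAIT) → mode=M_HALT action=open_gripper
5. target_lost: (M_HALT) → mode=M_HOME action=drive_stop
6. obstacle: (M_HOME) → mode=M_WAIT action=close_gripper

final mode: M_WAIT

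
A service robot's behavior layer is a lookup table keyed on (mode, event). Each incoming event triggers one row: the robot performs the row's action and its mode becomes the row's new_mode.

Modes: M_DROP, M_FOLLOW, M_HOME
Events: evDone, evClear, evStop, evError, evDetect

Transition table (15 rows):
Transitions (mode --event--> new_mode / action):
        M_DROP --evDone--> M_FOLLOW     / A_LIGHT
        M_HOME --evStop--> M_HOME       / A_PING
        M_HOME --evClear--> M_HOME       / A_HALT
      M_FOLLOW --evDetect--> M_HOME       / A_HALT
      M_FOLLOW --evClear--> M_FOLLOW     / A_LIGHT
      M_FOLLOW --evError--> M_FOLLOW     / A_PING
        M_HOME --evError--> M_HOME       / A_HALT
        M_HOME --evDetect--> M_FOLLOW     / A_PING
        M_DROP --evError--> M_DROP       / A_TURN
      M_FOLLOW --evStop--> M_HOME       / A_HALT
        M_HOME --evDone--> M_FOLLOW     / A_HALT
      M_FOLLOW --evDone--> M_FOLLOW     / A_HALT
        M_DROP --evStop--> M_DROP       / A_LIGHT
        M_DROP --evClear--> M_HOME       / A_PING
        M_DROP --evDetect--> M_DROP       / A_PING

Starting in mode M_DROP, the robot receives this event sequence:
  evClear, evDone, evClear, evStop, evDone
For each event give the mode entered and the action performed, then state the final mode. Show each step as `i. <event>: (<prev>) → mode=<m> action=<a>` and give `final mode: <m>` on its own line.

1. evClear: (M_DROP) → mode=M_HOME action=A_PING
2. evDone: (M_HOME) → mode=M_FOLLOW action=A_HALT
3. evClear: (M_FOLLOW) → mode=M_FOLLOW action=A_LIGHT
4. evStop: (M_FOLLOW) → mode=M_HOME action=A_HALT
5. evDone: (M_HOME) → mode=M_FOLLOW action=A_HALT

final mode: M_FOLLOW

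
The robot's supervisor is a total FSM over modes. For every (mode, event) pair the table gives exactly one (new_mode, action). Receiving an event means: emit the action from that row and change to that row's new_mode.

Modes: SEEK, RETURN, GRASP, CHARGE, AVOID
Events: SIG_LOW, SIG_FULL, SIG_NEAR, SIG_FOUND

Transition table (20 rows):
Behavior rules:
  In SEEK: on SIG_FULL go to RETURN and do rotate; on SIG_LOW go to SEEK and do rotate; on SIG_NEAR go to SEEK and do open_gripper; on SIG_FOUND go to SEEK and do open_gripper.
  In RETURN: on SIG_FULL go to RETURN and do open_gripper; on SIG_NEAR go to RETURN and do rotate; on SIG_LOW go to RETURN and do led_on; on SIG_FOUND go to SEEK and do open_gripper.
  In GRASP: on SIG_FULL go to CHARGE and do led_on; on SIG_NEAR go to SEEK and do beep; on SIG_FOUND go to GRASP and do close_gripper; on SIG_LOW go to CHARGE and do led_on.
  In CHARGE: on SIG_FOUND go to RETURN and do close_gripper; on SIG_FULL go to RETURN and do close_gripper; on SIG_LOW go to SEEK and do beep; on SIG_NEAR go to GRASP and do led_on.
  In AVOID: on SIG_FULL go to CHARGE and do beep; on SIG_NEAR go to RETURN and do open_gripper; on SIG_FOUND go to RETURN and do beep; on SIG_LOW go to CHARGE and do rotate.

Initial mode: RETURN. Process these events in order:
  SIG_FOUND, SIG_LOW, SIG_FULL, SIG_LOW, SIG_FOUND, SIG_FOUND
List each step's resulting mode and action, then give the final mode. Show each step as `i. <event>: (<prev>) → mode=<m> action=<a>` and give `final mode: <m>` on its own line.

final mode: SEEK

1. SIG_FOUND: (RETURN) → mode=SEEK action=open_gripper
2. SIG_LOW: (SEEK) → mode=SEEK action=rotate
3. SIG_FULL: (SEEK) → mode=RETURN action=rotate
4. SIG_LOW: (RETURN) → mode=RETURN action=led_on
5. SIG_FOUND: (RETURN) → mode=SEEK action=open_gripper
6. SIG_FOUND: (SEEK) → mode=SEEK action=open_gripper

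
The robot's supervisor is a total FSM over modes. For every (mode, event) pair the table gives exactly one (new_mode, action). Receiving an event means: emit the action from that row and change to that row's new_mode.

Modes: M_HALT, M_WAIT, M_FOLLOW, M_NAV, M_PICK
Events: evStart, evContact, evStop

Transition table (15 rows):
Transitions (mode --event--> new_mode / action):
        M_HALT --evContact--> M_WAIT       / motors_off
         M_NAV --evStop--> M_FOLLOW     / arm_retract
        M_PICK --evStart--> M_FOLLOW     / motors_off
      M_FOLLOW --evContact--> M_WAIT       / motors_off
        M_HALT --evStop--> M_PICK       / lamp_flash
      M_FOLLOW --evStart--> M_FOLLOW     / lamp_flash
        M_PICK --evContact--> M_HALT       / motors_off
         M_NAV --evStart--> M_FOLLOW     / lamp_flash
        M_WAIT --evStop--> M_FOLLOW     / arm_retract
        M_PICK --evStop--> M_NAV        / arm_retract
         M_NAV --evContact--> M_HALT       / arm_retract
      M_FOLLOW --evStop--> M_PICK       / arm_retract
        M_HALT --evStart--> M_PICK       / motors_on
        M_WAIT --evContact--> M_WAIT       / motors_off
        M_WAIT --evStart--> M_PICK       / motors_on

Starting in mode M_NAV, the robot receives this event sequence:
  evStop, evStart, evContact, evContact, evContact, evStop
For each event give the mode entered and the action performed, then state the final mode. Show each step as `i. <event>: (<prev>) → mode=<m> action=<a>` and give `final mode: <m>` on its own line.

final mode: M_FOLLOW

1. evStop: (M_NAV) → mode=M_FOLLOW action=arm_retract
2. evStart: (M_FOLLOW) → mode=M_FOLLOW action=lamp_flash
3. evContact: (M_FOLLOW) → mode=M_WAIT action=motors_off
4. evContact: (M_WAIT) → mode=M_WAIT action=motors_off
5. evContact: (M_WAIT) → mode=M_WAIT action=motors_off
6. evStop: (M_WAIT) → mode=M_FOLLOW action=arm_retract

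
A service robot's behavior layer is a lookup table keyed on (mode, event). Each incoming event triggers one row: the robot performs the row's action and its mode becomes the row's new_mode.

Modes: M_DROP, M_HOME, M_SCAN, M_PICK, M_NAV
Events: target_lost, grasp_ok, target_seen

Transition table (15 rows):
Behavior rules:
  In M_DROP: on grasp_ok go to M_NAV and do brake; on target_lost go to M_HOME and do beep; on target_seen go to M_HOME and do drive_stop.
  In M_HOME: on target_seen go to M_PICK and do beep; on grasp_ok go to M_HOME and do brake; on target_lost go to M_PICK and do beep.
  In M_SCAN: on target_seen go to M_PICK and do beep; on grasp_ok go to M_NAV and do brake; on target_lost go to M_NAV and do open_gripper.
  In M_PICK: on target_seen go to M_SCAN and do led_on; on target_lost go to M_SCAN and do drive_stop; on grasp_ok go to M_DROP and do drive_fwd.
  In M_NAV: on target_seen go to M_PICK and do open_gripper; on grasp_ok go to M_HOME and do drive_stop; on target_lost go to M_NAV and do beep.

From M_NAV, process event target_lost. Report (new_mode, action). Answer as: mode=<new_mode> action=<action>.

current mode = M_NAV; filter table to that mode:
  (M_NAV, target_seen) → (M_PICK, open_gripper)
  (M_NAV, grasp_ok) → (M_HOME, drive_stop)
  (M_NAV, target_lost) → (M_NAV, beep)  ← event matches
event = target_lost selects (M_NAV, beep)

mode=M_NAV action=beep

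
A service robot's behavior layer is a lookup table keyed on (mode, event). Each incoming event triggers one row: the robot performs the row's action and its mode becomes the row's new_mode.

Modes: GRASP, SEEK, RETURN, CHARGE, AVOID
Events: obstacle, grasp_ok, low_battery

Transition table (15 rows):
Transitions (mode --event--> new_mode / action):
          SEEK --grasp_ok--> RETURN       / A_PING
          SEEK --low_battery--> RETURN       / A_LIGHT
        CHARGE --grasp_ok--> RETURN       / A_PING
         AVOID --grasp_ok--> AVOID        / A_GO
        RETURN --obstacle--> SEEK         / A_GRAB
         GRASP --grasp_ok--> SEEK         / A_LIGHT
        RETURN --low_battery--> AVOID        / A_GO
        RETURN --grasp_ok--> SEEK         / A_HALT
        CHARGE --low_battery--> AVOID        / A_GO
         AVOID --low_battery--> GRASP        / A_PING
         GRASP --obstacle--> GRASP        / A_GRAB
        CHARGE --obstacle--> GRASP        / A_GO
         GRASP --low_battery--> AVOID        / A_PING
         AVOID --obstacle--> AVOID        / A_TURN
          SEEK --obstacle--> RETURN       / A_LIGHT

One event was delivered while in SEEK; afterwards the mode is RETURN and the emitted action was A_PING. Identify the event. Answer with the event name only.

grasp_ok

try obstacle: (SEEK, obstacle) → (RETURN, A_LIGHT)
try grasp_ok: (SEEK, grasp_ok) → (RETURN, A_PING)  ← matches
try low_battery: (SEEK, low_battery) → (RETURN, A_LIGHT)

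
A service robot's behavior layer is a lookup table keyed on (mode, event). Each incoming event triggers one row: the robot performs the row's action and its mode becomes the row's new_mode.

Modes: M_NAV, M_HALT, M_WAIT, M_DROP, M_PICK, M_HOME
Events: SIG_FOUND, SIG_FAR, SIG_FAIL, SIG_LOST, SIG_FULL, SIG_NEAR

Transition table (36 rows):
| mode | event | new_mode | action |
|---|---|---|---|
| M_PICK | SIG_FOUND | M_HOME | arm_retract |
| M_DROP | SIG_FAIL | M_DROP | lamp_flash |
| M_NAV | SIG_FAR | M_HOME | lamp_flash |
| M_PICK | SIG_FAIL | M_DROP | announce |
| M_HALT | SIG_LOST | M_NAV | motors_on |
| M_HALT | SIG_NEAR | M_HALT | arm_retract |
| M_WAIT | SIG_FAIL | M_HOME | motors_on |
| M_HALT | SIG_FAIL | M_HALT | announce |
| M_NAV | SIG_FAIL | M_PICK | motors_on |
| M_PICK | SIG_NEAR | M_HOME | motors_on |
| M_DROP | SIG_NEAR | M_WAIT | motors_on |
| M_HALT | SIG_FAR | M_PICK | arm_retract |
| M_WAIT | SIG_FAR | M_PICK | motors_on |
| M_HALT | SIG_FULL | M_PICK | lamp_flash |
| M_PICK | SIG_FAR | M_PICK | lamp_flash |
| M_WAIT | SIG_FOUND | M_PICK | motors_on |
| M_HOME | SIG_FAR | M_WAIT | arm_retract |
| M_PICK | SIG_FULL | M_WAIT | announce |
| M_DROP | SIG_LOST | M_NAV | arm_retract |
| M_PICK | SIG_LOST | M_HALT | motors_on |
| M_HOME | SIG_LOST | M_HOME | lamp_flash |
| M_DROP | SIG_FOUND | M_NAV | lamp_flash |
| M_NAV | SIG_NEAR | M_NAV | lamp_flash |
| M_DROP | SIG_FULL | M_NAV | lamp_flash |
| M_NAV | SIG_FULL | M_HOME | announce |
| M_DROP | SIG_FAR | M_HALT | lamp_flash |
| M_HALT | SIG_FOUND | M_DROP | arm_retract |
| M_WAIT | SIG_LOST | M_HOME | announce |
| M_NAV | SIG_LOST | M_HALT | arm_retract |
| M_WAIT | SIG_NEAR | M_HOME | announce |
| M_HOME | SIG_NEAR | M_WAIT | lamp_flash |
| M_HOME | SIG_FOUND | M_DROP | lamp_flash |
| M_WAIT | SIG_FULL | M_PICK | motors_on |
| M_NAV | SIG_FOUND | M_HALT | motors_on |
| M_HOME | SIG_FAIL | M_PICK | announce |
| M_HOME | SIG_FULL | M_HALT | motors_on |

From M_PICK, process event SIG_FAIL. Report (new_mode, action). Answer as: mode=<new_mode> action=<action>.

current mode = M_PICK; filter table to that mode:
  (M_PICK, SIG_FOUND) → (M_HOME, arm_retract)
  (M_PICK, SIG_FAIL) → (M_DROP, announce)  ← event matches
  (M_PICK, SIG_NEAR) → (M_HOME, motors_on)
  (M_PICK, SIG_FAR) → (M_PICK, lamp_flash)
  (M_PICK, SIG_FULL) → (M_WAIT, announce)
  (M_PICK, SIG_LOST) → (M_HALT, motors_on)
event = SIG_FAIL selects (M_DROP, announce)

mode=M_DROP action=announce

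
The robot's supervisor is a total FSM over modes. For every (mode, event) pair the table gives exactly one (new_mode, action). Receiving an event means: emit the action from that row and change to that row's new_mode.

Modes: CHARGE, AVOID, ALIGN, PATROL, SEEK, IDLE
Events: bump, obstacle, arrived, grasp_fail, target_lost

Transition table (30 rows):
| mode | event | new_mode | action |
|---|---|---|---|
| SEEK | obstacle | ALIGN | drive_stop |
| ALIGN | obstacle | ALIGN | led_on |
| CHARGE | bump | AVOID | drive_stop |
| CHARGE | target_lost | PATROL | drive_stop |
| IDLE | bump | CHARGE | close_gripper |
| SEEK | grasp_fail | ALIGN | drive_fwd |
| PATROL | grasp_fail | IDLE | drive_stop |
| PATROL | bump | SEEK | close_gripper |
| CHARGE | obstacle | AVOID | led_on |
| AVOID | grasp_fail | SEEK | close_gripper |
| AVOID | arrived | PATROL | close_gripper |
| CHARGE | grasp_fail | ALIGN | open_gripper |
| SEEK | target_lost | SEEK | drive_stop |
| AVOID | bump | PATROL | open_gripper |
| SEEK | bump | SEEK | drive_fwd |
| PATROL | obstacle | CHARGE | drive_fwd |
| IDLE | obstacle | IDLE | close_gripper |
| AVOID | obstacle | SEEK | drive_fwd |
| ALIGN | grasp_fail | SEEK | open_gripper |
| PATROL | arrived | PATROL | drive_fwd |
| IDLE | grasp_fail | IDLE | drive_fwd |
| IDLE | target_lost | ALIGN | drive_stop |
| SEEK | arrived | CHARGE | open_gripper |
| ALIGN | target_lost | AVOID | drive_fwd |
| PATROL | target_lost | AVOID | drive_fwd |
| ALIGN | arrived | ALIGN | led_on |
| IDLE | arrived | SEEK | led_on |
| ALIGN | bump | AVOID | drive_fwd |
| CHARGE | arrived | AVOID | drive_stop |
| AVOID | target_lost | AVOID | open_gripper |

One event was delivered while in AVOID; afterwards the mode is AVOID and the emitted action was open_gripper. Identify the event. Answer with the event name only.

try bump: (AVOID, bump) → (PATROL, open_gripper)
try obstacle: (AVOID, obstacle) → (SEEK, drive_fwd)
try arrived: (AVOID, arrived) → (PATROL, close_gripper)
try grasp_fail: (AVOID, grasp_fail) → (SEEK, close_gripper)
try target_lost: (AVOID, target_lost) → (AVOID, open_gripper)  ← matches

target_lost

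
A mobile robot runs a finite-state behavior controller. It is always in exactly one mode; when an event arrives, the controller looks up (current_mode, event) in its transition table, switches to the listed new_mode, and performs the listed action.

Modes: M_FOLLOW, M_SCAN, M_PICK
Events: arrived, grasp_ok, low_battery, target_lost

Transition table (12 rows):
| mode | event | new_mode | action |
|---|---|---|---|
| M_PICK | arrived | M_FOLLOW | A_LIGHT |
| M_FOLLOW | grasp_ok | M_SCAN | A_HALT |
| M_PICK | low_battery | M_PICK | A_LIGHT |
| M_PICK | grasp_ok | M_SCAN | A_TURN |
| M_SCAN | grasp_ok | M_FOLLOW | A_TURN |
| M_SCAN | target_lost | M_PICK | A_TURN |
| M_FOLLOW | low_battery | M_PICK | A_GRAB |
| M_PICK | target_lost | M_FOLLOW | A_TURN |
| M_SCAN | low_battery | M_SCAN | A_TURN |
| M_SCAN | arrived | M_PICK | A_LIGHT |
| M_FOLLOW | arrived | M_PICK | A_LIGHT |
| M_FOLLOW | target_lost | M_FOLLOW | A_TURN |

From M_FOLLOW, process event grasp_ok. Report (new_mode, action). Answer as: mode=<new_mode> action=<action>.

current mode = M_FOLLOW; filter table to that mode:
  (M_FOLLOW, grasp_ok) → (M_SCAN, A_HALT)  ← event matches
  (M_FOLLOW, low_battery) → (M_PICK, A_GRAB)
  (M_FOLLOW, arrived) → (M_PICK, A_LIGHT)
  (M_FOLLOW, target_lost) → (M_FOLLOW, A_TURN)
event = grasp_ok selects (M_SCAN, A_HALT)

mode=M_SCAN action=A_HALT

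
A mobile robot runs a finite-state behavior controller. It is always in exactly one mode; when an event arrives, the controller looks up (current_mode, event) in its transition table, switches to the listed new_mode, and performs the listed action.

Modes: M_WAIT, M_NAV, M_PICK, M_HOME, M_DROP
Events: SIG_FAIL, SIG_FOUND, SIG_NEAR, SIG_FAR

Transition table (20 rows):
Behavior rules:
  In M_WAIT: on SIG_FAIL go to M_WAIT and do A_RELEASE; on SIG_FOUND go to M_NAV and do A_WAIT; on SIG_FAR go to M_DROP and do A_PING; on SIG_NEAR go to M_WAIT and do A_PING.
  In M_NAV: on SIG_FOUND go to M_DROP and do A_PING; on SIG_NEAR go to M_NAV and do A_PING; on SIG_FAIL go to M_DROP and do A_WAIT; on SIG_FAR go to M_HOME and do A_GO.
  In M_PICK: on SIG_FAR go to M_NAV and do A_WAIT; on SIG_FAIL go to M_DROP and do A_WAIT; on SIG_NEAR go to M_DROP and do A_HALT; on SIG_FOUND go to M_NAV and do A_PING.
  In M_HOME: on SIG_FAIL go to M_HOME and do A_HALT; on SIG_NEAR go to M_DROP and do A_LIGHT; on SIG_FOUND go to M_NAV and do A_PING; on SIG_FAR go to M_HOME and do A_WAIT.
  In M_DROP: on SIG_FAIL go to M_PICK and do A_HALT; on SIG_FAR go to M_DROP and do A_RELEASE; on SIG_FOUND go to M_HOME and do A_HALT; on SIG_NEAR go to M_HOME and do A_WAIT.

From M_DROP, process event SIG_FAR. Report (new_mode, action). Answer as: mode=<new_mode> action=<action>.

mode=M_DROP action=A_RELEASE

current mode = M_DROP; filter table to that mode:
  (M_DROP, SIG_FAIL) → (M_PICK, A_HALT)
  (M_DROP, SIG_FAR) → (M_DROP, A_RELEASE)  ← event matches
  (M_DROP, SIG_FOUND) → (M_HOME, A_HALT)
  (M_DROP, SIG_NEAR) → (M_HOME, A_WAIT)
event = SIG_FAR selects (M_DROP, A_RELEASE)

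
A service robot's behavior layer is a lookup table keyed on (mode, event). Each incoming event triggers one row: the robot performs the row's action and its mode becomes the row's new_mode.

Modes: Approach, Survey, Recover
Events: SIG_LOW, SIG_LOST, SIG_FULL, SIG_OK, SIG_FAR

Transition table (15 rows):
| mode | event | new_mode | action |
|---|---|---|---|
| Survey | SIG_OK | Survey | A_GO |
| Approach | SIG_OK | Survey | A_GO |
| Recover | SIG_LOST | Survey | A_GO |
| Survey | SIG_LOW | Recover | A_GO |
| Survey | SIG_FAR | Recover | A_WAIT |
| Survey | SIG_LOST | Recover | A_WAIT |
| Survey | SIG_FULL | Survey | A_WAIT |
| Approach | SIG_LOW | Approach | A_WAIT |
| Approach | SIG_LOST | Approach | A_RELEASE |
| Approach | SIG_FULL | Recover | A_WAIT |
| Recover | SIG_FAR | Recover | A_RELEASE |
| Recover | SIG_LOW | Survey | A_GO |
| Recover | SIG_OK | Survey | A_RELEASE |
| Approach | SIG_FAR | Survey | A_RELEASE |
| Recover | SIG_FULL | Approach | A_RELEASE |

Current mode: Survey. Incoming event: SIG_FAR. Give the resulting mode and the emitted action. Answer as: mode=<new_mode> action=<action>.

mode=Recover action=A_WAIT

current mode = Survey; filter table to that mode:
  (Survey, SIG_OK) → (Survey, A_GO)
  (Survey, SIG_LOW) → (Recover, A_GO)
  (Survey, SIG_FAR) → (Recover, A_WAIT)  ← event matches
  (Survey, SIG_LOST) → (Recover, A_WAIT)
  (Survey, SIG_FULL) → (Survey, A_WAIT)
event = SIG_FAR selects (Recover, A_WAIT)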